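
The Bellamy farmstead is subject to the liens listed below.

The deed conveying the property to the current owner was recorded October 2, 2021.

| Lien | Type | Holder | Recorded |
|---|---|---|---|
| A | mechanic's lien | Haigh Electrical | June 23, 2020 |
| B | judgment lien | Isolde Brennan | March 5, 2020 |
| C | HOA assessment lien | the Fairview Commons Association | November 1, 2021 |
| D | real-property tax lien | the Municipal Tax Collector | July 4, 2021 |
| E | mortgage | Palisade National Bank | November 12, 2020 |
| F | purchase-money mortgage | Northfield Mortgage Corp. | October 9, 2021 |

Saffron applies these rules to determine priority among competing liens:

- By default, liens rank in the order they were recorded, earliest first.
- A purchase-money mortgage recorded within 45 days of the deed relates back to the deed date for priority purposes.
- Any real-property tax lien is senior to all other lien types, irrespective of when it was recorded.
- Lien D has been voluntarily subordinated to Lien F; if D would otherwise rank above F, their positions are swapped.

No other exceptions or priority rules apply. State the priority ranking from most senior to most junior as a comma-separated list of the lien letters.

F, B, A, E, D, C

Effective dates after the stated exceptions: F relates back to the deed date October 2, 2021.
D is a real-property tax lien, so it outranks all other liens regardless of date.
Among the remaining liens, by effective date: B (March 5, 2020), A (June 23, 2020), E (November 12, 2020), F (October 2, 2021), C (November 1, 2021).
D is senior to F before the subordination, so the two trade places.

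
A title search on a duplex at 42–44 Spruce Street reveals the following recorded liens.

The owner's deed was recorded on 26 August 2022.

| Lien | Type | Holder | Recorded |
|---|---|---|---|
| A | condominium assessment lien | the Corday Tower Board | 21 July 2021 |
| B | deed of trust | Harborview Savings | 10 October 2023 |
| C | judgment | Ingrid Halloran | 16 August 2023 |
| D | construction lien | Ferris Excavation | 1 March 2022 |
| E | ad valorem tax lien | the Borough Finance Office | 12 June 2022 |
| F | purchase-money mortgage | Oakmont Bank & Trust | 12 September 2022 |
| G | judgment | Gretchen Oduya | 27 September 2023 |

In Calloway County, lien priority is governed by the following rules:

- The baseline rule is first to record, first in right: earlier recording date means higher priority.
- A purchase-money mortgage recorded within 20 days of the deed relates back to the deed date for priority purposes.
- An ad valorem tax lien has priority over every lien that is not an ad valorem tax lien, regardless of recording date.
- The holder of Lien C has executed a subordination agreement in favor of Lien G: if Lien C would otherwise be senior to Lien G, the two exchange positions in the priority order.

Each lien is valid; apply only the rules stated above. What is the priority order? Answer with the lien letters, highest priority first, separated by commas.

First, effective dates: F relates back to the deed date 26 August 2022.
As an ad valorem tax lien, E is senior to every other lien.
Ordering the rest by effective date: A (21 July 2021), D (1 March 2022), F (26 August 2022), C (16 August 2023), G (27 September 2023), B (10 October 2023).
C is senior to G before the subordination, so the two trade places.

E, A, D, F, G, C, B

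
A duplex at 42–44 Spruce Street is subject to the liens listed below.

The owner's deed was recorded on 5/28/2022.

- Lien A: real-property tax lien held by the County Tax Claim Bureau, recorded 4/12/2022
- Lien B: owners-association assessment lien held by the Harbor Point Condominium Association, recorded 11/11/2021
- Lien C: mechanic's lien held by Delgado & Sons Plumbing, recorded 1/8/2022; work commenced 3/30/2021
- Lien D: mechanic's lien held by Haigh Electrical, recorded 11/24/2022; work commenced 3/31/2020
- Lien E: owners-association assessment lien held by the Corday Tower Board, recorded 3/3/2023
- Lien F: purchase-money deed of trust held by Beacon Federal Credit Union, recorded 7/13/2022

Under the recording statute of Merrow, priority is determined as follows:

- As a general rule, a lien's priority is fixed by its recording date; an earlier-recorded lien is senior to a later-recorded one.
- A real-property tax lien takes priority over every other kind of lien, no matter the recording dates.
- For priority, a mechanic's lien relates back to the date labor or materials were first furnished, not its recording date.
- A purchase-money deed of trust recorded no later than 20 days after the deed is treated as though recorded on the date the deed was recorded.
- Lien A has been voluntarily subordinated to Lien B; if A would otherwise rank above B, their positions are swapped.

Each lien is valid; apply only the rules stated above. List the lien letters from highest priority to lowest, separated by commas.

Effective dates: C's effective date is 3/30/2021, when work began; D's effective date is 3/31/2020, when work began; F was recorded 46 days after the deed — beyond 20 days — so no relation-back applies.
A, as a real-property tax lien, has superpriority and ranks first.
Among the remaining liens, by effective date: D (3/31/2020), C (3/30/2021), B (11/11/2021), F (7/13/2022), E (3/3/2023).
The subordination applies — A was senior to B — so A and B swap.

B, D, C, A, F, E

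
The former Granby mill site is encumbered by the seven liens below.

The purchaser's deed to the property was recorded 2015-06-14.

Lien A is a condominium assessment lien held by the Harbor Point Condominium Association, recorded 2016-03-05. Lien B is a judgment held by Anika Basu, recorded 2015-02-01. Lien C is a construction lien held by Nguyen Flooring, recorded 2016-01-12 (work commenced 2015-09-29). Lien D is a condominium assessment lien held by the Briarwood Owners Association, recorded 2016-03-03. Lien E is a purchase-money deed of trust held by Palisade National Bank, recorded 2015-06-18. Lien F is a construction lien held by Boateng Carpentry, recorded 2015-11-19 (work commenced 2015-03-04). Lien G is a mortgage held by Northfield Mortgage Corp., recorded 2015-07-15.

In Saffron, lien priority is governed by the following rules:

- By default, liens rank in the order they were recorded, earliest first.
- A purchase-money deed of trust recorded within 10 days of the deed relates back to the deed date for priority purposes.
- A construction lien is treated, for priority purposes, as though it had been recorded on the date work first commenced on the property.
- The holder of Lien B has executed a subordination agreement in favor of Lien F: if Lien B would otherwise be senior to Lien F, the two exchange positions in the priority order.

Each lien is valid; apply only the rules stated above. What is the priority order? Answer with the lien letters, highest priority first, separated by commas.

First, effective dates: C relates back to 2015-09-29 (work commenced); E was recorded within the 10-day window, so its effective date is the deed date 2015-06-14; F relates back to 2015-03-04 (work commenced).
Ordering by effective date: B (2015-02-01), F (2015-03-04), E (2015-06-14), G (2015-07-15), C (2015-09-29), D (2016-03-03), A (2016-03-05).
B is senior to F before the subordination, so the two trade places.

F, B, E, G, C, D, A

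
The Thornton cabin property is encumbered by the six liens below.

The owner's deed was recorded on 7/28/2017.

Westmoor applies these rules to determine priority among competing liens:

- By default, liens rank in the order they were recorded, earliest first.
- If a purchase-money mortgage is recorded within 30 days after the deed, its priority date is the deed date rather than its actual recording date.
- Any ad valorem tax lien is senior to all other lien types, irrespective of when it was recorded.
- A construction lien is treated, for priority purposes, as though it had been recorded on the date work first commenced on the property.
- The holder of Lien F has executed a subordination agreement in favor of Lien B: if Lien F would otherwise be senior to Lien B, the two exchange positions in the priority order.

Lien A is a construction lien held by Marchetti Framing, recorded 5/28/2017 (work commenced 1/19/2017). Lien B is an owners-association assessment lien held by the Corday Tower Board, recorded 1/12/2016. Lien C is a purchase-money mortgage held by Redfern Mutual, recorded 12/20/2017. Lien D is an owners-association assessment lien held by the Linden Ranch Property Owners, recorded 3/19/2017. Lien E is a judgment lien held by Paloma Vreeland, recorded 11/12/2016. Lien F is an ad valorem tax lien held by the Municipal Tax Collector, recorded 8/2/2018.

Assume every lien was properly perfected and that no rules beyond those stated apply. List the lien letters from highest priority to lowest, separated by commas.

B, F, E, A, D, C

Adjusting effective dates: A's effective date is 1/19/2017, when work began; C missed the 30-day window (145 days after the deed), so its recording date stands.
F is an ad valorem tax lien and takes priority over every other lien.
Ordering the rest by effective date: B (1/12/2016), E (11/12/2016), A (1/19/2017), D (3/19/2017), C (12/20/2017).
The subordination applies — F was senior to B — so F and B swap.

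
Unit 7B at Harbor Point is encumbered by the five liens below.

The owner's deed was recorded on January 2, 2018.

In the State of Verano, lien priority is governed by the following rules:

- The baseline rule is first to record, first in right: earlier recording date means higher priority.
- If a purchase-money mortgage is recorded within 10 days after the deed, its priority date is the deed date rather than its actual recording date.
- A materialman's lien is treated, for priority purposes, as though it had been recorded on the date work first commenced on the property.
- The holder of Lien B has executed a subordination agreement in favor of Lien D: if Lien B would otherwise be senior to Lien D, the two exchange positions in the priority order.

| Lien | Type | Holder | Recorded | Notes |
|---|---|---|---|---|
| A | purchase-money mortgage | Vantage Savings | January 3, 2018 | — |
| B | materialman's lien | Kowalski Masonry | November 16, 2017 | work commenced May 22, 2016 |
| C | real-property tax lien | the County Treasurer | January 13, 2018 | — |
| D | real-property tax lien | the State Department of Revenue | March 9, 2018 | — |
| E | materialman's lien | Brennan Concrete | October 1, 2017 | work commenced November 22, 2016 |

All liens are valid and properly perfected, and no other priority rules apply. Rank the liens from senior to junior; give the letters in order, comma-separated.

Adjusting effective dates: A relates back to the deed date January 2, 2018; B is treated as recorded May 22, 2016, the work-commencement date; E relates back to November 22, 2016 (work commenced).
By effective date: B (May 22, 2016), E (November 22, 2016), A (January 2, 2018), C (January 13, 2018), D (March 9, 2018).
B would otherwise be senior to D, so under the subordination agreement B and D exchange positions.

D, E, A, C, B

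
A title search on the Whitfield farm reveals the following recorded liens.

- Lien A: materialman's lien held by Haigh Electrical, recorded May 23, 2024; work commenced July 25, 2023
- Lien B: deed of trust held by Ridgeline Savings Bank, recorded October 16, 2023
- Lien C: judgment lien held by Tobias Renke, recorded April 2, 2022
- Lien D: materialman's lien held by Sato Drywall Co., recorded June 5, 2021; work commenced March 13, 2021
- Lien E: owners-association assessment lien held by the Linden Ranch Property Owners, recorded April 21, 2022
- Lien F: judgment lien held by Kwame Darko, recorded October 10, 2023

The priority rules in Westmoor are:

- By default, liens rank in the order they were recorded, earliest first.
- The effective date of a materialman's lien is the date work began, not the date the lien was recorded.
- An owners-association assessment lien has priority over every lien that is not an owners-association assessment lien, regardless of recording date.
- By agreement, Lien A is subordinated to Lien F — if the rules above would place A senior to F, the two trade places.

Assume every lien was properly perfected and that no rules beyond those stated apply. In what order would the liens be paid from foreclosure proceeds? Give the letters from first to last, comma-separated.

First, effective dates: A's effective date is July 25, 2023, when work began; D is treated as recorded March 13, 2021, the work-commencement date.
E is an owners-association assessment lien and takes priority over every other lien.
Among the remaining liens, by effective date: D (March 13, 2021), C (April 2, 2022), A (July 25, 2023), F (October 10, 2023), B (October 16, 2023).
A is senior to F before the subordination, so the two trade places.

E, D, C, F, A, B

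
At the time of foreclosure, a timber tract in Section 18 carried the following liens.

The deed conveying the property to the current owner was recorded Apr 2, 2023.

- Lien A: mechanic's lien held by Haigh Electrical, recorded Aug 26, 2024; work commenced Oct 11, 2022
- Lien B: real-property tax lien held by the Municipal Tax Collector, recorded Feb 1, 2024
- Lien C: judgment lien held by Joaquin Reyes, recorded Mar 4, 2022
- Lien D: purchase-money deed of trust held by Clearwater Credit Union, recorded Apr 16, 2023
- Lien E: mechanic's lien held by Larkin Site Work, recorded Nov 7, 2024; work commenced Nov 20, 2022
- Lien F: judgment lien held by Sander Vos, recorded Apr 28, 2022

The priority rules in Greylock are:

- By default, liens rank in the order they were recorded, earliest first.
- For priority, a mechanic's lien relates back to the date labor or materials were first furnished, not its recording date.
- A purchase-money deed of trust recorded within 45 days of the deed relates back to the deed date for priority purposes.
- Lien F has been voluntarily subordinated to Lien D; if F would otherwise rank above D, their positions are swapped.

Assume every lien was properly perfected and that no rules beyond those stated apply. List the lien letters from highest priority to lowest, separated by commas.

C, D, A, E, F, B

First, effective dates: A is treated as recorded Oct 11, 2022, the work-commencement date; D's effective date is the deed date, Apr 2, 2023; E's effective date is Nov 20, 2022, when work began.
By effective date: C (Mar 4, 2022), F (Apr 28, 2022), A (Oct 11, 2022), E (Nov 20, 2022), D (Apr 2, 2023), B (Feb 1, 2024).
F would otherwise be senior to D, so under the subordination agreement F and D exchange positions.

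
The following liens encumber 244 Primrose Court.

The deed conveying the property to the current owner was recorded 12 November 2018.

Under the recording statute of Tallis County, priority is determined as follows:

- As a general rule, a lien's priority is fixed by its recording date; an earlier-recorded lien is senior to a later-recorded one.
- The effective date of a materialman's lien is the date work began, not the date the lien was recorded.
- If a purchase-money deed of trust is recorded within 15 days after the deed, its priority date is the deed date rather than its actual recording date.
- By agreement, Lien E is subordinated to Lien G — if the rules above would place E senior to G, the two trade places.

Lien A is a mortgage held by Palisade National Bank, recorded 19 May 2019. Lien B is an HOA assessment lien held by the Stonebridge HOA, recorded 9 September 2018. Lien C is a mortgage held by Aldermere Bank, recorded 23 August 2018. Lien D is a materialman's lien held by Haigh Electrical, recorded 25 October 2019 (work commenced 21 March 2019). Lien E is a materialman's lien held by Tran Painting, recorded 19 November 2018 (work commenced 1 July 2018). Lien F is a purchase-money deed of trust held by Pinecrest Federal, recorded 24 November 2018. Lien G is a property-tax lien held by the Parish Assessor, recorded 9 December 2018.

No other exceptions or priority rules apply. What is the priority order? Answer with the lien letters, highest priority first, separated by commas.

Effective dates after the stated exceptions: D's effective date is 21 March 2019, when work began; E is treated as recorded 1 July 2018, the work-commencement date; F relates back to the deed date 12 November 2018.
Sorted by effective date: E (1 July 2018), C (23 August 2018), B (9 September 2018), F (12 November 2018), G (9 December 2018), D (21 March 2019), A (19 May 2019).
Because E would otherwise rank above G, the subordination swaps them.

G, C, B, F, E, D, A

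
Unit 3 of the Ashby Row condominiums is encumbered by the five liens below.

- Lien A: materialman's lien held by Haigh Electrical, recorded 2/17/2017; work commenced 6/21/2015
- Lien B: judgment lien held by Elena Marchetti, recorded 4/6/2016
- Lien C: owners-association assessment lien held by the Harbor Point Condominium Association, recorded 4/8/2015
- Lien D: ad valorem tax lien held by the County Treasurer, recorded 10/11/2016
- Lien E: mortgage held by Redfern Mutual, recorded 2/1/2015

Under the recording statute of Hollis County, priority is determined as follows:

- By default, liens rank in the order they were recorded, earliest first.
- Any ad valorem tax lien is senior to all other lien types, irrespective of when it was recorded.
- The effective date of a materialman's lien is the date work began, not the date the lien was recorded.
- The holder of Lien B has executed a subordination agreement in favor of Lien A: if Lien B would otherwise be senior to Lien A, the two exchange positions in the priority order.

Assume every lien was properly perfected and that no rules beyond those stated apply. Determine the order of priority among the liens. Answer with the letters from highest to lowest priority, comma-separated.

D, E, C, A, B

Adjusting effective dates: A relates back to 6/21/2015 (work commenced).
As an ad valorem tax lien, D is senior to every other lien.
Ordering the rest by effective date: E (2/1/2015), C (4/8/2015), A (6/21/2015), B (4/6/2016).
B is already junior to A, so the subordination agreement changes nothing.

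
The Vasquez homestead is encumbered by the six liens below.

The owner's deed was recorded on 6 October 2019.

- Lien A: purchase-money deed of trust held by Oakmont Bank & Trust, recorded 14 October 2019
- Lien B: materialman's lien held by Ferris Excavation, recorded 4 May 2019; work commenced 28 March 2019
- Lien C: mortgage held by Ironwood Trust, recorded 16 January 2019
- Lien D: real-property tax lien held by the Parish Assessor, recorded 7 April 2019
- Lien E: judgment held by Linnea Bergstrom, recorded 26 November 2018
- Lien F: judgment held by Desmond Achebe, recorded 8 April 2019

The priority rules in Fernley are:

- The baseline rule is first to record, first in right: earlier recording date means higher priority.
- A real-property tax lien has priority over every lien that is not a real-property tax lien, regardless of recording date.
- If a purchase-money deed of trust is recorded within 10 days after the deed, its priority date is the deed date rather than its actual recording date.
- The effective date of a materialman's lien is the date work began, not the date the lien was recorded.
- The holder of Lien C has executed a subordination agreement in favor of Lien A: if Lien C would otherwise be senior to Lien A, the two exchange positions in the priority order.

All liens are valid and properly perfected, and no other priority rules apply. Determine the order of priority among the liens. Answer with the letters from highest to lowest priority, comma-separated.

D, E, A, B, F, C

First, effective dates: A's effective date is the deed date, 6 October 2019; B is treated as recorded 28 March 2019, the work-commencement date.
D, as a real-property tax lien, has superpriority and ranks first.
Ordering the rest by effective date: E (26 November 2018), C (16 January 2019), B (28 March 2019), F (8 April 2019), A (6 October 2019).
The subordination applies — C was senior to A — so C and A swap.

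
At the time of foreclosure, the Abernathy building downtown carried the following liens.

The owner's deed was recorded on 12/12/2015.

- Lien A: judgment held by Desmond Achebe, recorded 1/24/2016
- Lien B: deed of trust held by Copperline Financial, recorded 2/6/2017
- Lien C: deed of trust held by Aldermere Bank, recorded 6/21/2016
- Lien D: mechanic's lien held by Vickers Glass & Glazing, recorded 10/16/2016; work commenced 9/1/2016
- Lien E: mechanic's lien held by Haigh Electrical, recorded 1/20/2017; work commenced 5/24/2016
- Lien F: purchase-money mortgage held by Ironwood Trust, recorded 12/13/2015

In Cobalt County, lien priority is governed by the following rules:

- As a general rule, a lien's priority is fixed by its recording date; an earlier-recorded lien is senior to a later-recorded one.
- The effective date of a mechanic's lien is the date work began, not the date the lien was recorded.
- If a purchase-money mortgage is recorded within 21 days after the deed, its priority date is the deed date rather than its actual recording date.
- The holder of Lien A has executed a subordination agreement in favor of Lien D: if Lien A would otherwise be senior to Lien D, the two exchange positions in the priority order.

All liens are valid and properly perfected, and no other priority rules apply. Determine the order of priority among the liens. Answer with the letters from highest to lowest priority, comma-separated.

F, D, E, C, A, B

First, effective dates: D is treated as recorded 9/1/2016, the work-commencement date; E relates back to 5/24/2016 (work commenced); F was recorded within the 21-day window, so its effective date is the deed date 12/12/2015.
By effective date: F (12/12/2015), A (1/24/2016), E (5/24/2016), C (6/21/2016), D (9/1/2016), B (2/6/2017).
The subordination applies — A was senior to D — so A and D swap.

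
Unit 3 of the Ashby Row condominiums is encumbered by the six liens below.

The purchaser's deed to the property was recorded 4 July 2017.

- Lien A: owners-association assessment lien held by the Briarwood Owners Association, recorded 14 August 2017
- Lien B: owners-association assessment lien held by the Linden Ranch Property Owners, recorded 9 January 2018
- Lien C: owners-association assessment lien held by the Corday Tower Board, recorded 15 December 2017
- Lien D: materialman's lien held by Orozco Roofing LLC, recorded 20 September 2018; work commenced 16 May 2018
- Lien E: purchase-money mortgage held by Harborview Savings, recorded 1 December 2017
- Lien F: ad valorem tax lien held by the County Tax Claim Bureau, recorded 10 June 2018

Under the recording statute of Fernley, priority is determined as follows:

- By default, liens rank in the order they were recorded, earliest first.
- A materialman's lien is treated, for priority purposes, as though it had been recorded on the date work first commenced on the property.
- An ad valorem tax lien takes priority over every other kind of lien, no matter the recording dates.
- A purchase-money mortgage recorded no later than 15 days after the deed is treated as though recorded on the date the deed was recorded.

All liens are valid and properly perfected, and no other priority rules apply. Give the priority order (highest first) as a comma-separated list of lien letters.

Adjusting effective dates: D's effective date is 16 May 2018, when work began; E was recorded 150 days after the deed, outside the 15-day window, so it keeps its recording date.
F is an ad valorem tax lien, so it outranks all other liens regardless of date.
Remaining liens by effective date: A (14 August 2017), E (1 December 2017), C (15 December 2017), B (9 January 2018), D (16 May 2018).

F, A, E, C, B, D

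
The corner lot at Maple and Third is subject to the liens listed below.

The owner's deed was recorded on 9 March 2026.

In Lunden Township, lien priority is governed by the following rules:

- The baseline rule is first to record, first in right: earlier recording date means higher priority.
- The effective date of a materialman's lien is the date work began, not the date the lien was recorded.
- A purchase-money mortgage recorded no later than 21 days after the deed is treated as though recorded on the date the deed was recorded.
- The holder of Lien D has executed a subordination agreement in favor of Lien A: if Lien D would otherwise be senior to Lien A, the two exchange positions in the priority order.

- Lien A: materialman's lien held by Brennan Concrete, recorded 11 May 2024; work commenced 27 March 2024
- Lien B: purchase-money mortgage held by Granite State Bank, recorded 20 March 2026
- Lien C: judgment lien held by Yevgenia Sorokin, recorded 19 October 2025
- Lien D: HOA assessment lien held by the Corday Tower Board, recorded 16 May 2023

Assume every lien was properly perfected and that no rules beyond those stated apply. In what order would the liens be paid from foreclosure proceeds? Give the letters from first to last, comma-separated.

Adjusting effective dates: A is treated as recorded 27 March 2024, the work-commencement date; B was recorded within the 21-day window, so its effective date is the deed date 9 March 2026.
Sorted by effective date: D (16 May 2023), A (27 March 2024), C (19 October 2025), B (9 March 2026).
D is senior to A before the subordination, so the two trade places.

A, D, C, B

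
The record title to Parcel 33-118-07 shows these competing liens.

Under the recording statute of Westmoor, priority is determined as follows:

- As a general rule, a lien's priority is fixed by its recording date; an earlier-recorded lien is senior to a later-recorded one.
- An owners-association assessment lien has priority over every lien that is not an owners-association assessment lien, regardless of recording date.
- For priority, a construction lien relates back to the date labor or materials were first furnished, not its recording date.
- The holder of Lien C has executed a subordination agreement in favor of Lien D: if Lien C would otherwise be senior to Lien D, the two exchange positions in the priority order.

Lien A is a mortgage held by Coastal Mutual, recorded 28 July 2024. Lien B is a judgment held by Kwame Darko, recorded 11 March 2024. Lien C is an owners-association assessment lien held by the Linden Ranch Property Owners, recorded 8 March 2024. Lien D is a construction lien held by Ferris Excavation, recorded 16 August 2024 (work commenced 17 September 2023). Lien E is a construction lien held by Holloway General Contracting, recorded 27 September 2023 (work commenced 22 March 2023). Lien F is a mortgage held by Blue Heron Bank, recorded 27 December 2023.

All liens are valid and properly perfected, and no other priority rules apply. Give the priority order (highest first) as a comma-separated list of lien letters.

D, E, C, F, B, A

Adjusting effective dates: D's effective date is 17 September 2023, when work began; E is treated as recorded 22 March 2023, the work-commencement date.
C, as an owners-association assessment lien, has superpriority and ranks first.
The other liens, earliest effective date first: E (22 March 2023), D (17 September 2023), F (27 December 2023), B (11 March 2024), A (28 July 2024).
C is senior to D before the subordination, so the two trade places.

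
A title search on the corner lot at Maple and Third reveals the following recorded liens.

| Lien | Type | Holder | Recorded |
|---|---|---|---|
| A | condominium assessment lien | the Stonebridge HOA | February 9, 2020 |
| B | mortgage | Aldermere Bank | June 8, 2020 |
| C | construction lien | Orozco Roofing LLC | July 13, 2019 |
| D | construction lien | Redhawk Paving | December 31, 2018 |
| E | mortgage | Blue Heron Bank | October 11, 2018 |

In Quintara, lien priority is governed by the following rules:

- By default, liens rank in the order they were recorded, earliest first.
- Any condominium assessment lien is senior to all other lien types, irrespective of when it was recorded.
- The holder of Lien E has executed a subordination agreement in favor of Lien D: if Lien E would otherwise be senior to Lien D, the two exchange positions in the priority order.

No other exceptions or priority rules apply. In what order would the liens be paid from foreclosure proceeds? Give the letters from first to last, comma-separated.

A is a condominium assessment lien, so it outranks all other liens regardless of date.
The other liens, earliest effective date first: E (October 11, 2018), D (December 31, 2018), C (July 13, 2019), B (June 8, 2020).
The subordination applies — E was senior to D — so E and D swap.

A, D, E, C, B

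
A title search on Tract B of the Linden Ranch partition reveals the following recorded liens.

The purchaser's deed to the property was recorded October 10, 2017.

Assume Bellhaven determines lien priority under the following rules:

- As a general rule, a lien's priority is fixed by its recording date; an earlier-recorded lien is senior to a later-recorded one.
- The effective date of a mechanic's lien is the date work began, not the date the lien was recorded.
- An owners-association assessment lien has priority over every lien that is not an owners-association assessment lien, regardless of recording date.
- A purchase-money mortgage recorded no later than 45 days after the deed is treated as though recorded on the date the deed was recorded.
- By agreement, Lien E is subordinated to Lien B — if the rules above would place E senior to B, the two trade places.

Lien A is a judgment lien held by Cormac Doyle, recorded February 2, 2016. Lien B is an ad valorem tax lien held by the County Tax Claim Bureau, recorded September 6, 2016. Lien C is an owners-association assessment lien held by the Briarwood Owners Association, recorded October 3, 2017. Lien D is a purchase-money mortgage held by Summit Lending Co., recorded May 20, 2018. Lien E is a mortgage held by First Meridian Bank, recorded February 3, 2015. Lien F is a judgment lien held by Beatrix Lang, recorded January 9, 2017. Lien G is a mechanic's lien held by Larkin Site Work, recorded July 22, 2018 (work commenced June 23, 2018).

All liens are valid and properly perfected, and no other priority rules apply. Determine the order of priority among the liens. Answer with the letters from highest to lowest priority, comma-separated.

Effective dates after the stated exceptions: D was recorded 222 days after the deed, outside the 45-day window, so it keeps its recording date; G's effective date is June 23, 2018, when work began.
C is an owners-association assessment lien, so it outranks all other liens regardless of date.
Remaining liens by effective date: E (February 3, 2015), A (February 2, 2016), B (September 6, 2016), F (January 9, 2017), D (May 20, 2018), G (June 23, 2018).
E would otherwise be senior to B, so under the subordination agreement E and B exchange positions.

C, B, A, E, F, D, G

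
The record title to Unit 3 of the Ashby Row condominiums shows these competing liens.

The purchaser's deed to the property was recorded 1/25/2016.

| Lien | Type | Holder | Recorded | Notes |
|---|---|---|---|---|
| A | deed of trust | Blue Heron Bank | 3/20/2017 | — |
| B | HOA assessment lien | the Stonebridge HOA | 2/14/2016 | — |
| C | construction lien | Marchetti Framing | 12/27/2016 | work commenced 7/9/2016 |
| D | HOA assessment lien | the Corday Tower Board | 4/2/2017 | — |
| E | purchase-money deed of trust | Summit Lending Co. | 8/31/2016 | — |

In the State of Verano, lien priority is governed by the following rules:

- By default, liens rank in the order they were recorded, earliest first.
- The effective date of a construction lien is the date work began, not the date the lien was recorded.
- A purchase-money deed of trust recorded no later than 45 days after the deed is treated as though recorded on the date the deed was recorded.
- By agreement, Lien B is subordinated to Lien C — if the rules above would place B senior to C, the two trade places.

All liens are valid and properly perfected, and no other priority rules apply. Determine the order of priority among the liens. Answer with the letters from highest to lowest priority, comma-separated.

C, B, E, A, D

First, effective dates: C relates back to 7/9/2016 (work commenced); E was recorded 219 days after the deed — beyond 45 days — so no relation-back applies.
Sorted by effective date: B (2/14/2016), C (7/9/2016), E (8/31/2016), A (3/20/2017), D (4/2/2017).
The subordination applies — B was senior to C — so B and C swap.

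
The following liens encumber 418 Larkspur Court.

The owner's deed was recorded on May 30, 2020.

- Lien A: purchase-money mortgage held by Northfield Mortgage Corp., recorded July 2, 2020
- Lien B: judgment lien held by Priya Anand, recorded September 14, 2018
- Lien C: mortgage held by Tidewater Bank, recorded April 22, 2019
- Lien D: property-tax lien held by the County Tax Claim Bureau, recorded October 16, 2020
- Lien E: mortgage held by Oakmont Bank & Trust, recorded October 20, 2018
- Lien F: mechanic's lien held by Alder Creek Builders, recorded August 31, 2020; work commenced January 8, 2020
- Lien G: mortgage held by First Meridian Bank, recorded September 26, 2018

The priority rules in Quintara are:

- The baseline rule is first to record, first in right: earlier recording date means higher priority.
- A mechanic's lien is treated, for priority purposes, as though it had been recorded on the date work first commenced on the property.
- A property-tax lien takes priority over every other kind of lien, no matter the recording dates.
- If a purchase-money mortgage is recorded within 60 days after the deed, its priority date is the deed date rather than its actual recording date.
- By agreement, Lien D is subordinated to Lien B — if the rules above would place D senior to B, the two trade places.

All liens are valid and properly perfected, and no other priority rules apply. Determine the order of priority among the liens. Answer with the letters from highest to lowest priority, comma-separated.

Effective dates after the stated exceptions: A's effective date is the deed date, May 30, 2020; F is treated as recorded January 8, 2020, the work-commencement date.
D is a property-tax lien, so it outranks all other liens regardless of date.
Ordering the rest by effective date: B (September 14, 2018), G (September 26, 2018), E (October 20, 2018), C (April 22, 2019), F (January 8, 2020), A (May 30, 2020).
D would otherwise be senior to B, so under the subordination agreement D and B exchange positions.

B, D, G, E, C, F, A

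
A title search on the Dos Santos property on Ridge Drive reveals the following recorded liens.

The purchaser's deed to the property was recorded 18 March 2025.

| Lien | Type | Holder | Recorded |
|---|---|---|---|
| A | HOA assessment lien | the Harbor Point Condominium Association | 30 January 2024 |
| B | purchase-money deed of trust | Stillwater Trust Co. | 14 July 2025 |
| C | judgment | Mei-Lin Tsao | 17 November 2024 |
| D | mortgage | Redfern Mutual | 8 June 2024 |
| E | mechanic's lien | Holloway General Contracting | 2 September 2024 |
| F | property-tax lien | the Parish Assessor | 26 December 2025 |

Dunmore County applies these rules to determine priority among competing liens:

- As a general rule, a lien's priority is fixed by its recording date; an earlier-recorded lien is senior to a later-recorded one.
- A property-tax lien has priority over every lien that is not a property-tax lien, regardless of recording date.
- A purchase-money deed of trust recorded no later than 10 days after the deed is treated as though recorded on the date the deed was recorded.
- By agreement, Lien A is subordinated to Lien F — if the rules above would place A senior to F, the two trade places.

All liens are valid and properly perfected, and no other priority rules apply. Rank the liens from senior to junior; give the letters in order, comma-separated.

F, A, D, E, C, B

Effective dates after the stated exceptions: B was recorded 118 days after the deed — beyond 10 days — so no relation-back applies.
As a property-tax lien, F is senior to every other lien.
Among the remaining liens, by effective date: A (30 January 2024), D (8 June 2024), E (2 September 2024), C (17 November 2024), B (14 July 2025).
A already ranks below F; the subordination has no effect.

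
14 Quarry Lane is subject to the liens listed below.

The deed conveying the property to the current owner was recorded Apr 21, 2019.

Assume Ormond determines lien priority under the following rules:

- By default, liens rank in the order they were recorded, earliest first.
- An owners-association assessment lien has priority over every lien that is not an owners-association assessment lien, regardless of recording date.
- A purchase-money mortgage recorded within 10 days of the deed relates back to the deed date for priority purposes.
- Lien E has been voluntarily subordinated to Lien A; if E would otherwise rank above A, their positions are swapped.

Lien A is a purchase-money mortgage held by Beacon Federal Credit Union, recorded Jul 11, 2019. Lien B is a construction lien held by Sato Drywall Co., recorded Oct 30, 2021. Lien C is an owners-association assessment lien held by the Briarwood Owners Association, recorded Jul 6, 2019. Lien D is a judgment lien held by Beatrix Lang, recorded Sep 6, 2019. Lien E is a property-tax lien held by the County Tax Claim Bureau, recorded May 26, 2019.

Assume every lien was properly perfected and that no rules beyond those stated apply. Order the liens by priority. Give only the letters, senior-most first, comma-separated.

C, A, E, D, B

Effective dates: A was recorded 81 days after the deed — beyond 10 days — so no relation-back applies.
C, as an owners-association assessment lien, has superpriority and ranks first.
The other liens, earliest effective date first: E (May 26, 2019), A (Jul 11, 2019), D (Sep 6, 2019), B (Oct 30, 2021).
E would otherwise be senior to A, so under the subordination agreement E and A exchange positions.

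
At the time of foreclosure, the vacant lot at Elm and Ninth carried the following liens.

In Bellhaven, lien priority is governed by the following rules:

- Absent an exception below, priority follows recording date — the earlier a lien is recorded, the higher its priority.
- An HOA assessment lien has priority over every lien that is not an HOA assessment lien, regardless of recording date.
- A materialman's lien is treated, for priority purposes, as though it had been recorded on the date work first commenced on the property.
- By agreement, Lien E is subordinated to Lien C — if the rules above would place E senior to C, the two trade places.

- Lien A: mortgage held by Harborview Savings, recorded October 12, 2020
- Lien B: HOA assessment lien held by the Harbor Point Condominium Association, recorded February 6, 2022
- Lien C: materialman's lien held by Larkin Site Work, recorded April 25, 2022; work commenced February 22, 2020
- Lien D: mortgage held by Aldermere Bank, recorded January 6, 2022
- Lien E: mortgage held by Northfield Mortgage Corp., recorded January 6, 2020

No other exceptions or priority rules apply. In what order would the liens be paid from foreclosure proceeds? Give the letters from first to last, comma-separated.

B, C, E, A, D

First, effective dates: C is treated as recorded February 22, 2020, the work-commencement date.
B is an HOA assessment lien, so it outranks all other liens regardless of date.
The other liens, earliest effective date first: E (January 6, 2020), C (February 22, 2020), A (October 12, 2020), D (January 6, 2022).
Because E would otherwise rank above C, the subordination swaps them.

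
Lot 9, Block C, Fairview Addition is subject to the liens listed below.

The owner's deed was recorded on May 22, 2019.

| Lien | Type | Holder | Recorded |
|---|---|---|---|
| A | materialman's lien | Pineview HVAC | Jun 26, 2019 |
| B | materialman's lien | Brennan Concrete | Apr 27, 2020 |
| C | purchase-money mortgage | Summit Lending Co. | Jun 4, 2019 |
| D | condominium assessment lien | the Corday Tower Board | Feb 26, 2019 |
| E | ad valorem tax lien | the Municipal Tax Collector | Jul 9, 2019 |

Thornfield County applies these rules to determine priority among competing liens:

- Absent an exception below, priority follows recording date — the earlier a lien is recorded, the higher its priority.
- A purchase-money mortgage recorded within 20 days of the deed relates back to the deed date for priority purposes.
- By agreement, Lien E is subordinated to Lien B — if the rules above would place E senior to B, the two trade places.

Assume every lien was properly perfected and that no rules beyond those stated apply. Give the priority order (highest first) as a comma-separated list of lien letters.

Effective dates after the stated exceptions: C was recorded within the 20-day window, so its effective date is the deed date May 22, 2019.
By effective date, earliest first: D (Feb 26, 2019), C (May 22, 2019), A (Jun 26, 2019), E (Jul 9, 2019), B (Apr 27, 2020).
E is senior to B before the subordination, so the two trade places.

D, C, A, B, E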